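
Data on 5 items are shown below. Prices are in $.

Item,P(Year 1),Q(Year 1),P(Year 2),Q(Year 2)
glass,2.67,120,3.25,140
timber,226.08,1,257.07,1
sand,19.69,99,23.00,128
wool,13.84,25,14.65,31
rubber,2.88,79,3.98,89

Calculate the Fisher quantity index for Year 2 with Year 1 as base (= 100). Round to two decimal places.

Laspeyres component (base-period weights):
ΣP(Year 1)Q(Year 2) = 2.67×140 + 226.08×1 + 19.69×128 + 13.84×31 + 2.88×89 = 373.8 + 226.08 + 2520.32 + 429.04 + 256.32 = 3805.56
ΣP(Year 1)Q(Year 1) = 2.67×120 + 226.08×1 + 19.69×99 + 13.84×25 + 2.88×79 = 320.4 + 226.08 + 1949.31 + 346 + 227.52 = 3069.31
L = 3805.56 / 3069.31 × 100 = 123.9875
Paasche component (current-period weights):
ΣP(Year 2)Q(Year 2) = 3.25×140 + 257.07×1 + 23.00×128 + 14.65×31 + 3.98×89 = 455 + 257.07 + 2944 + 454.15 + 354.22 = 4464.44
ΣP(Year 2)Q(Year 1) = 3.25×120 + 257.07×1 + 23.00×99 + 14.65×25 + 3.98×79 = 390 + 257.07 + 2277 + 366.25 + 314.42 = 3604.74
P = 4464.44 / 3604.74 × 100 = 123.8492
Fisher = √(L × P) = √(123.9875 × 123.8492) = 123.9183

123.92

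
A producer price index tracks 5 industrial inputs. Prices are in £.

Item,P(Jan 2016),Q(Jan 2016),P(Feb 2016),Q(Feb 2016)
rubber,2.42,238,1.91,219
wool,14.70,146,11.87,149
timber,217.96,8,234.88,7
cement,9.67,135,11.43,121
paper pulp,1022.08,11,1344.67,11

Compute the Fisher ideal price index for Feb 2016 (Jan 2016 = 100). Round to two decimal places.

Laspeyres component (base-period weights):
ΣP(Feb 2016)Q(Jan 2016) = 1.91×238 + 11.87×146 + 234.88×8 + 11.43×135 + 1344.67×11 = 454.58 + 1733.02 + 1879.04 + 1543.05 + 14791.37 = 20401.06
ΣP(Jan 2016)Q(Jan 2016) = 2.42×238 + 14.70×146 + 217.96×8 + 9.67×135 + 1022.08×11 = 575.96 + 2146.2 + 1743.68 + 1305.45 + 11242.88 = 17014.17
L = 20401.06 / 17014.17 × 100 = 119.9063
Paasche component (current-period weights):
ΣP(Feb 2016)Q(Feb 2016) = 1.91×219 + 11.87×149 + 234.88×7 + 11.43×121 + 1344.67×11 = 418.29 + 1768.63 + 1644.16 + 1383.03 + 14791.37 = 20005.48
ΣP(Jan 2016)Q(Feb 2016) = 2.42×219 + 14.70×149 + 217.96×7 + 9.67×121 + 1022.08×11 = 529.98 + 2190.3 + 1525.72 + 1170.07 + 11242.88 = 16658.95
P = 20005.48 / 16658.95 × 100 = 120.0885
Fisher = √(L × P) = √(119.9063 × 120.0885) = 119.9974

120.00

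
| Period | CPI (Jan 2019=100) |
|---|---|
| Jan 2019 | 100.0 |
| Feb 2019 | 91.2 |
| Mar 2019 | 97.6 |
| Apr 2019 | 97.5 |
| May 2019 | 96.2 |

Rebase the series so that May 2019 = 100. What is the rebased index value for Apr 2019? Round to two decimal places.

101.35

Rebased(Apr 2019) = 97.5 / 96.2 × 100 = 101.3514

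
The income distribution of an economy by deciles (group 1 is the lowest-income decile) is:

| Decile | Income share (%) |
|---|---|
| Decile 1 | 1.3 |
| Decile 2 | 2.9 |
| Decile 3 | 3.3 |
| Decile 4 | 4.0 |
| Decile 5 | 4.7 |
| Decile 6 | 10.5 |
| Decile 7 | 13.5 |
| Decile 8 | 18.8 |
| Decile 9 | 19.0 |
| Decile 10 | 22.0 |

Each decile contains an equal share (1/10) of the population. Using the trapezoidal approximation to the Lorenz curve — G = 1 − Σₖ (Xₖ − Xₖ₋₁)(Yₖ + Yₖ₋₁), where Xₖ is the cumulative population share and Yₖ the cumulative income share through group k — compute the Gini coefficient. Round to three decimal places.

0.411

Cumulative income shares Yₖ: 0.0130, 0.0420, 0.0750, 0.1150, 0.1620, 0.2670, 0.4020, 0.5900, 0.7800, 1.0000
Σ (Xₖ−Xₖ₋₁)(Yₖ+Yₖ₋₁) = (1/10)(0.0130+0.0000) + (1/10)(0.0420+0.0130) + (1/10)(0.0750+0.0420) + (1/10)(0.1150+0.0750) + (1/10)(0.1620+0.1150) + (1/10)(0.2670+0.1620) + (1/10)(0.4020+0.2670) + (1/10)(0.5900+0.4020) + (1/10)(0.7800+0.5900) + (1/10)(1.0000+0.7800)
  = 0.0013 + 0.0055 + 0.0117 + 0.0190 + 0.0277 + 0.0429 + 0.0669 + 0.0992 + 0.1370 + 0.1780 = 0.5892
G = 1 − 0.5892 = 0.4108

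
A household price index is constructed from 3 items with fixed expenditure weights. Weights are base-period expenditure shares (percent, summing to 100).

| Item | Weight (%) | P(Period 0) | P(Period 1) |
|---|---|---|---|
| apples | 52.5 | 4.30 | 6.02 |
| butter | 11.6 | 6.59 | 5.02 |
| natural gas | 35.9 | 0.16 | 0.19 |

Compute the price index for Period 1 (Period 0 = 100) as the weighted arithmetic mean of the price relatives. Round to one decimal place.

125.0

apples: 52.5 × (6.02/4.30) = 52.5 × 1.400000 = 73.5000
butter: 11.6 × (5.02/6.59) = 11.6 × 0.761760 = 8.8364
natural gas: 35.9 × (0.19/0.16) = 35.9 × 1.187500 = 42.6313
Index = Σ wᵢ·(p₁ᵢ/p₀ᵢ) = 73.5000 + 8.8364 + 42.6313 = 124.9677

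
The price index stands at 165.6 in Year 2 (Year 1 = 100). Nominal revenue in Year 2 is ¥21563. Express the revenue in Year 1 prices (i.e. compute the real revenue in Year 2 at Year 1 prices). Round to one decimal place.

13021.1

Real = Nominal ÷ (Index/100) = 21563 ÷ (165.6/100)
     = 21563 ÷ 1.656 = 13021.1353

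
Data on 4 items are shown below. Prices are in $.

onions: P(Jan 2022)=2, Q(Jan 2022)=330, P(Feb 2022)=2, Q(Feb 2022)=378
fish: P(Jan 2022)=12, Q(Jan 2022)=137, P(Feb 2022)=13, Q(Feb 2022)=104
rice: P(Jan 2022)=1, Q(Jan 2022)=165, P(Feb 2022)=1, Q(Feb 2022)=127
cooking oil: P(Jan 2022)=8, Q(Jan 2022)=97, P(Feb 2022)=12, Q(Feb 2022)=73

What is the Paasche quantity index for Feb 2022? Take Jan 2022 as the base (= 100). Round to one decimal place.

Paasche quantity index uses current-period prices as weights.
ΣP(Feb 2022)·Q(Feb 2022) = 2×378 + 13×104 + 1×127 + 12×73 = 756 + 1352 + 127 + 876 = 3111
ΣP(Feb 2022)·Q(Jan 2022) = 2×330 + 13×137 + 1×165 + 12×97 = 660 + 1781 + 165 + 1164 = 3770
Index = 3111 / 3770 × 100 = 82.5199

82.5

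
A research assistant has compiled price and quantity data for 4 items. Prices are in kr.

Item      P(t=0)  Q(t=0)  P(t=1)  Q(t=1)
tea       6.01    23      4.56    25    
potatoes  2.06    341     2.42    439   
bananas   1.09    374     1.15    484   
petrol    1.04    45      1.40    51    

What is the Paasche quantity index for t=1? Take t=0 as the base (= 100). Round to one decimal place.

126.8

Paasche quantity index uses current-period prices as weights.
ΣP(t=1)·Q(t=1) = 4.56×25 + 2.42×439 + 1.15×484 + 1.40×51 = 114 + 1062.38 + 556.6 + 71.4 = 1804.38
ΣP(t=1)·Q(t=0) = 4.56×23 + 2.42×341 + 1.15×374 + 1.40×45 = 104.88 + 825.22 + 430.1 + 63 = 1423.2
Index = 1804.38 / 1423.2 × 100 = 126.7833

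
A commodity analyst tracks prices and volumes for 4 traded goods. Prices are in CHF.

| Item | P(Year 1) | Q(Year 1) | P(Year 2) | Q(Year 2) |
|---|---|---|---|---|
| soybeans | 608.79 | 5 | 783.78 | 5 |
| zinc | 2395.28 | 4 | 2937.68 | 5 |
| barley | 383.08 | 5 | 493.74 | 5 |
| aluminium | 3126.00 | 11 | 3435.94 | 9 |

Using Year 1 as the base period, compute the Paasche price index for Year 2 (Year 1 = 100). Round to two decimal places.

Paasche price index uses current-period quantities as weights.
ΣP(Year 2)·Q(Year 2) = 783.78×5 + 2937.68×5 + 493.74×5 + 3435.94×9 = 3918.9 + 14688.4 + 2468.7 + 30923.46 = 51999.46
ΣP(Year 1)·Q(Year 2) = 608.79×5 + 2395.28×5 + 383.08×5 + 3126.00×9 = 3043.95 + 11976.4 + 1915.4 + 28134 = 45069.75
Index = 51999.46 / 45069.75 × 100 = 115.3755

115.38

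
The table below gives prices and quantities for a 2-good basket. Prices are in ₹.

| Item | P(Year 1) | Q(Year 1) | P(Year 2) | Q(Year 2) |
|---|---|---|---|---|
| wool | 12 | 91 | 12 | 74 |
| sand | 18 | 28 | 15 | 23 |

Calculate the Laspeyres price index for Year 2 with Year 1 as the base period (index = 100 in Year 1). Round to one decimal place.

94.7

Laspeyres price index uses base-period quantities as weights.
ΣP(Year 2)·Q(Year 1) = 12×91 + 15×28 = 1092 + 420 = 1512
ΣP(Year 1)·Q(Year 1) = 12×91 + 18×28 = 1092 + 504 = 1596
Index = 1512 / 1596 × 100 = 94.7368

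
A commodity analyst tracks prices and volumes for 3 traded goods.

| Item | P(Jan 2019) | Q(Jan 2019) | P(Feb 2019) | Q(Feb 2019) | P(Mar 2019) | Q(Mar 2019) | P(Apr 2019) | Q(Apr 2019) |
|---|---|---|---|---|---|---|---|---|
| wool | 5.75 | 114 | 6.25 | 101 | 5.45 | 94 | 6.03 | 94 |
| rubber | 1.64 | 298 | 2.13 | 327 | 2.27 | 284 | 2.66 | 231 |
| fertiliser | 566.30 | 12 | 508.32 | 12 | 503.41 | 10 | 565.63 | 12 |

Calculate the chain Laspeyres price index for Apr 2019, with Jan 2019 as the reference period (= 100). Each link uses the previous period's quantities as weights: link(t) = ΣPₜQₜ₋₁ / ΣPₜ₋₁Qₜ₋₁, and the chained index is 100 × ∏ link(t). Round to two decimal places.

Link Jan 2019→Feb 2019:
ΣP(Feb 2019)Q(Jan 2019) = 6.25×114 + 2.13×298 + 508.32×12 = 712.5 + 634.74 + 6099.84 = 7447.08
ΣP(Jan 2019)Q(Jan 2019) = 5.75×114 + 1.64×298 + 566.30×12 = 655.5 + 488.72 + 6795.6 = 7939.82
link = 7447.08/7939.82 = 0.937941
Link Feb 2019→Mar 2019:
ΣP(Mar 2019)Q(Feb 2019) = 5.45×101 + 2.27×327 + 503.41×12 = 550.45 + 742.29 + 6040.92 = 7333.66
ΣP(Feb 2019)Q(Feb 2019) = 6.25×101 + 2.13×327 + 508.32×12 = 631.25 + 696.51 + 6099.84 = 7427.6
link = 7333.66/7427.6 = 0.987353
Link Mar 2019→Apr 2019:
ΣP(Apr 2019)Q(Mar 2019) = 6.03×94 + 2.66×284 + 565.63×10 = 566.82 + 755.44 + 5656.3 = 6978.56
ΣP(Mar 2019)Q(Mar 2019) = 5.45×94 + 2.27×284 + 503.41×10 = 512.3 + 644.68 + 5034.1 = 6191.08
link = 6978.56/6191.08 = 1.127196
Chained index = 100 × 0.937941 × 0.987353 × 1.127196 = 104.3871

104.39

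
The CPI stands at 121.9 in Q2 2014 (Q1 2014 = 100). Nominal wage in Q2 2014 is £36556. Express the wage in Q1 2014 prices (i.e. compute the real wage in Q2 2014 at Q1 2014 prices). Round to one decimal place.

29988.5

Real = Nominal ÷ (Index/100) = 36556 ÷ (121.9/100)
     = 36556 ÷ 1.219 = 29988.5152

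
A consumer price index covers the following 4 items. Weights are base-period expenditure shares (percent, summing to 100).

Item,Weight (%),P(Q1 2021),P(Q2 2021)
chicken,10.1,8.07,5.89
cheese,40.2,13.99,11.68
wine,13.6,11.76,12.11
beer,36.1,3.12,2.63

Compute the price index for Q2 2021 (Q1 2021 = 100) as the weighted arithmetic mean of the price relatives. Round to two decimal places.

85.37

chicken: 10.1 × (5.89/8.07) = 10.1 × 0.729864 = 7.3716
cheese: 40.2 × (11.68/13.99) = 40.2 × 0.834882 = 33.5623
wine: 13.6 × (12.11/11.76) = 13.6 × 1.029762 = 14.0048
beer: 36.1 × (2.63/3.12) = 36.1 × 0.842949 = 30.4304
Index = Σ wᵢ·(p₁ᵢ/p₀ᵢ) = 7.3716 + 33.5623 + 14.0048 + 30.4304 = 85.3691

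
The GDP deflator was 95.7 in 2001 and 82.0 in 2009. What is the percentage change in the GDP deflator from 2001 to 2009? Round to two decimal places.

-14.32%

Change = (82.0 − 95.7) / 95.7 × 100
       = -13.7 / 95.7 × 100 = -14.3156%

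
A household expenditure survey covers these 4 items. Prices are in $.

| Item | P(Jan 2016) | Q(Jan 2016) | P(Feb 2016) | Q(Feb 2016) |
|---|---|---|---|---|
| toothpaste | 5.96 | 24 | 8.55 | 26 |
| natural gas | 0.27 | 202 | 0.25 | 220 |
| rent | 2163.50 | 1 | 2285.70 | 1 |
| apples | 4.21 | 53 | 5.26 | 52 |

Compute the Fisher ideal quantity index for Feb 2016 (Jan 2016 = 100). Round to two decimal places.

Laspeyres component (base-period weights):
ΣP(Jan 2016)Q(Feb 2016) = 5.96×26 + 0.27×220 + 2163.50×1 + 4.21×52 = 154.96 + 59.4 + 2163.5 + 218.92 = 2596.78
ΣP(Jan 2016)Q(Jan 2016) = 5.96×24 + 0.27×202 + 2163.50×1 + 4.21×53 = 143.04 + 54.54 + 2163.5 + 223.13 = 2584.21
L = 2596.78 / 2584.21 × 100 = 100.4864
Paasche component (current-period weights):
ΣP(Feb 2016)Q(Feb 2016) = 8.55×26 + 0.25×220 + 2285.70×1 + 5.26×52 = 222.3 + 55 + 2285.7 + 273.52 = 2836.52
ΣP(Feb 2016)Q(Jan 2016) = 8.55×24 + 0.25×202 + 2285.70×1 + 5.26×53 = 205.2 + 50.5 + 2285.7 + 278.78 = 2820.18
P = 2836.52 / 2820.18 × 100 = 100.5794
Fisher = √(L × P) = √(100.4864 × 100.5794) = 100.5329

100.53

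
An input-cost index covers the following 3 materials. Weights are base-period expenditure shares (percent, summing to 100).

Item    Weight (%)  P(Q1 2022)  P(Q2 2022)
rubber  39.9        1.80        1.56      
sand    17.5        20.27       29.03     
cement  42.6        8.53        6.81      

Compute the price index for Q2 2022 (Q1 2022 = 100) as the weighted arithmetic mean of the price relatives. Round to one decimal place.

rubber: 39.9 × (1.56/1.80) = 39.9 × 0.866667 = 34.5800
sand: 17.5 × (29.03/20.27) = 17.5 × 1.432166 = 25.0629
cement: 42.6 × (6.81/8.53) = 42.6 × 0.798359 = 34.0101
Index = Σ wᵢ·(p₁ᵢ/p₀ᵢ) = 34.5800 + 25.0629 + 34.0101 = 93.6530

93.7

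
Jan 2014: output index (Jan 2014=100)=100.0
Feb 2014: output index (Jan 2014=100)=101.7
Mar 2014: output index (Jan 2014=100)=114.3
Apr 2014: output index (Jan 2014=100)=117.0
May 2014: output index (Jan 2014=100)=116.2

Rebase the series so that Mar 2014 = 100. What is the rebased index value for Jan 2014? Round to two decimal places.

87.49

Rebased(Jan 2014) = 100.0 / 114.3 × 100 = 87.4891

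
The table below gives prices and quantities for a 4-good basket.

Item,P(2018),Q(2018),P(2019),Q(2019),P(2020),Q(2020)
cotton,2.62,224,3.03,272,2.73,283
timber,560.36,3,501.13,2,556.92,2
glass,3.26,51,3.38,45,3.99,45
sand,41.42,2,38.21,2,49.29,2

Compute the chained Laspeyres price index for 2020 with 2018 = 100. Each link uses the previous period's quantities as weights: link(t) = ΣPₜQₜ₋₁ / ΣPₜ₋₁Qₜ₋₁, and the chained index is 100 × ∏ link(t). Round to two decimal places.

100.32

Link 2018→2019:
ΣP(2019)Q(2018) = 3.03×224 + 501.13×3 + 3.38×51 + 38.21×2 = 678.72 + 1503.39 + 172.38 + 76.42 = 2430.91
ΣP(2018)Q(2018) = 2.62×224 + 560.36×3 + 3.26×51 + 41.42×2 = 586.88 + 1681.08 + 166.26 + 82.84 = 2517.06
link = 2430.91/2517.06 = 0.965774
Link 2019→2020:
ΣP(2020)Q(2019) = 2.73×272 + 556.92×2 + 3.99×45 + 49.29×2 = 742.56 + 1113.84 + 179.55 + 98.58 = 2134.53
ΣP(2019)Q(2019) = 3.03×272 + 501.13×2 + 3.38×45 + 38.21×2 = 824.16 + 1002.26 + 152.1 + 76.42 = 2054.94
link = 2134.53/2054.94 = 1.038731
Chained index = 100 × 0.965774 × 1.038731 = 100.3179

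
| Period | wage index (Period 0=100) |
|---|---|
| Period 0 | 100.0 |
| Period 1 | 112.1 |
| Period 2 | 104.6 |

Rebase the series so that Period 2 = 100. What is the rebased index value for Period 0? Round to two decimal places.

95.60

Rebased(Period 0) = 100.0 / 104.6 × 100 = 95.6023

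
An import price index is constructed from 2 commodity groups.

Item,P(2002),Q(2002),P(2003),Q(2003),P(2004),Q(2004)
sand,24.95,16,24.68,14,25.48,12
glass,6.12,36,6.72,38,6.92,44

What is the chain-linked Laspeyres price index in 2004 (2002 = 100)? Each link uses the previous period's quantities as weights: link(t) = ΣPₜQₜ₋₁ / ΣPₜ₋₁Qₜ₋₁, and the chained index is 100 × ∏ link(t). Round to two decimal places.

Link 2002→2003:
ΣP(2003)Q(2002) = 24.68×16 + 6.72×36 = 394.88 + 241.92 = 636.8
ΣP(2002)Q(2002) = 24.95×16 + 6.12×36 = 399.2 + 220.32 = 619.52
link = 636.8/619.52 = 1.027893
Link 2003→2004:
ΣP(2004)Q(2003) = 25.48×14 + 6.92×38 = 356.72 + 262.96 = 619.68
ΣP(2003)Q(2003) = 24.68×14 + 6.72×38 = 345.52 + 255.36 = 600.88
link = 619.68/600.88 = 1.031287
Chained index = 100 × 1.027893 × 1.031287 = 106.0053

106.01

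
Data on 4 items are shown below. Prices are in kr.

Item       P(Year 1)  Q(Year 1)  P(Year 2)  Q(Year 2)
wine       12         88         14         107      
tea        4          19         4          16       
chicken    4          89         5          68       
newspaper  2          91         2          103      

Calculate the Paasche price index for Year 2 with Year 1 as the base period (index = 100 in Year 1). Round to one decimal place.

115.4

Paasche price index uses current-period quantities as weights.
ΣP(Year 2)·Q(Year 2) = 14×107 + 4×16 + 5×68 + 2×103 = 1498 + 64 + 340 + 206 = 2108
ΣP(Year 1)·Q(Year 2) = 12×107 + 4×16 + 4×68 + 2×103 = 1284 + 64 + 272 + 206 = 1826
Index = 2108 / 1826 × 100 = 115.4436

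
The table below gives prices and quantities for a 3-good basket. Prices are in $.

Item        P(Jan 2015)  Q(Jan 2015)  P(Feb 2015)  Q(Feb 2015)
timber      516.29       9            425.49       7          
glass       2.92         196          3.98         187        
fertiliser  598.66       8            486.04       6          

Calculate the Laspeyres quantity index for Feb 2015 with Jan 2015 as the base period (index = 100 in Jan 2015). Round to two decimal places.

77.46

Laspeyres quantity index uses base-period prices as weights.
ΣP(Jan 2015)·Q(Feb 2015) = 516.29×7 + 2.92×187 + 598.66×6 = 3614.03 + 546.04 + 3591.96 = 7752.03
ΣP(Jan 2015)·Q(Jan 2015) = 516.29×9 + 2.92×196 + 598.66×8 = 4646.61 + 572.32 + 4789.28 = 10008.21
Index = 7752.03 / 10008.21 × 100 = 77.4567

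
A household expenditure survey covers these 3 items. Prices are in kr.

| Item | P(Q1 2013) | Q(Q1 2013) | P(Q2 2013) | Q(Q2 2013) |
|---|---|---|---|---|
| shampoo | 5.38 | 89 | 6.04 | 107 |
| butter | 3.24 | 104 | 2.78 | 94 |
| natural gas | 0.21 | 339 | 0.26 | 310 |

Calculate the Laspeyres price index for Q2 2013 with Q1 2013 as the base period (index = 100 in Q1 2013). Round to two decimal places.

103.14

Laspeyres price index uses base-period quantities as weights.
ΣP(Q2 2013)·Q(Q1 2013) = 6.04×89 + 2.78×104 + 0.26×339 = 537.56 + 289.12 + 88.14 = 914.82
ΣP(Q1 2013)·Q(Q1 2013) = 5.38×89 + 3.24×104 + 0.21×339 = 478.82 + 336.96 + 71.19 = 886.97
Index = 914.82 / 886.97 × 100 = 103.1399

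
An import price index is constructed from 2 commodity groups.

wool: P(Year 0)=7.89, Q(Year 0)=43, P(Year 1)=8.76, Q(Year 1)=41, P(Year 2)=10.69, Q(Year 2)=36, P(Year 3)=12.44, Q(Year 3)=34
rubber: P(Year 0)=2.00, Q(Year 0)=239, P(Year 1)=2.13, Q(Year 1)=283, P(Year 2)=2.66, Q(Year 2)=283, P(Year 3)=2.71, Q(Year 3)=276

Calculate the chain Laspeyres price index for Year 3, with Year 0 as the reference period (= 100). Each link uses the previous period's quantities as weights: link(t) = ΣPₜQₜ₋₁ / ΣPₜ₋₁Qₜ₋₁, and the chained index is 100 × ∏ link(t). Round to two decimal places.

Link Year 0→Year 1:
ΣP(Year 1)Q(Year 0) = 8.76×43 + 2.13×239 = 376.68 + 509.07 = 885.75
ΣP(Year 0)Q(Year 0) = 7.89×43 + 2.00×239 = 339.27 + 478 = 817.27
link = 885.75/817.27 = 1.083791
Link Year 1→Year 2:
ΣP(Year 2)Q(Year 1) = 10.69×41 + 2.66×283 = 438.29 + 752.78 = 1191.07
ΣP(Year 1)Q(Year 1) = 8.76×41 + 2.13×283 = 359.16 + 602.79 = 961.95
link = 1191.07/961.95 = 1.238183
Link Year 2→Year 3:
ΣP(Year 3)Q(Year 2) = 12.44×36 + 2.71×283 = 447.84 + 766.93 = 1214.77
ΣP(Year 2)Q(Year 2) = 10.69×36 + 2.66×283 = 384.84 + 752.78 = 1137.62
link = 1214.77/1137.62 = 1.067817
Chained index = 100 × 1.083791 × 1.238183 × 1.067817 = 143.2937

143.29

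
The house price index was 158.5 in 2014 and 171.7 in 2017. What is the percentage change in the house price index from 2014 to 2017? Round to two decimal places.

Change = (171.7 − 158.5) / 158.5 × 100
       = 13.2 / 158.5 × 100 = 8.3281%

8.33%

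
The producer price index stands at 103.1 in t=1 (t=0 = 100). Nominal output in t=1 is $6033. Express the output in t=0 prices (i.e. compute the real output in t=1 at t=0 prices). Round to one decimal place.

5851.6

Real = Nominal ÷ (Index/100) = 6033 ÷ (103.1/100)
     = 6033 ÷ 1.031 = 5851.6004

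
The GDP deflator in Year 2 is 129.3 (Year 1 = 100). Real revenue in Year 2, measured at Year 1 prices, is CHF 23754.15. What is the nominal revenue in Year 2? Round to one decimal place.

30714.1

Nominal = Real × (Index/100) = 23754.15 × (129.3/100)
        = 23754.15 × 1.293 = 30714.1160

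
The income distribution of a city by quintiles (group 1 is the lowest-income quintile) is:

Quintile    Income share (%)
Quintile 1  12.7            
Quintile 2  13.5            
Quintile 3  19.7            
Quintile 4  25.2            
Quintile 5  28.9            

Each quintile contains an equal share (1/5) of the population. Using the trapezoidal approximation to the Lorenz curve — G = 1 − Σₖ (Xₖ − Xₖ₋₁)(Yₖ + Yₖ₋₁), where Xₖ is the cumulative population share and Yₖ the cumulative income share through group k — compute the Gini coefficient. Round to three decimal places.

0.176

Cumulative income shares Yₖ: 0.1270, 0.2620, 0.4590, 0.7110, 1.0000
Σ (Xₖ−Xₖ₋₁)(Yₖ+Yₖ₋₁) = (1/5)(0.1270+0.0000) + (1/5)(0.2620+0.1270) + (1/5)(0.4590+0.2620) + (1/5)(0.7110+0.4590) + (1/5)(1.0000+0.7110)
  = 0.0254 + 0.0778 + 0.1442 + 0.2340 + 0.3422 = 0.8236
G = 1 − 0.8236 = 0.1764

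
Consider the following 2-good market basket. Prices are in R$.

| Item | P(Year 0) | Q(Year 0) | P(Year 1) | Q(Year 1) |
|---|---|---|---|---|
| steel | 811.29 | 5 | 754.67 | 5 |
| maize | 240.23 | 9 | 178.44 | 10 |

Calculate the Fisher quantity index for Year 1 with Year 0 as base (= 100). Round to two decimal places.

103.59

Laspeyres component (base-period weights):
ΣP(Year 0)Q(Year 1) = 811.29×5 + 240.23×10 = 4056.45 + 2402.3 = 6458.75
ΣP(Year 0)Q(Year 0) = 811.29×5 + 240.23×9 = 4056.45 + 2162.07 = 6218.52
L = 6458.75 / 6218.52 × 100 = 103.8631
Paasche component (current-period weights):
ΣP(Year 1)Q(Year 1) = 754.67×5 + 178.44×10 = 3773.35 + 1784.4 = 5557.75
ΣP(Year 1)Q(Year 0) = 754.67×5 + 178.44×9 = 3773.35 + 1605.96 = 5379.31
P = 5557.75 / 5379.31 × 100 = 103.3172
Fisher = √(L × P) = √(103.8631 × 103.3172) = 103.5898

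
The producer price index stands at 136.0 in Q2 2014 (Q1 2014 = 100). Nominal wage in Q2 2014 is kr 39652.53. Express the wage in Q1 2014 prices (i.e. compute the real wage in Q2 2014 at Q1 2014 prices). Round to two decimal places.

29156.27

Real = Nominal ÷ (Index/100) = 39652.53 ÷ (136.0/100)
     = 39652.53 ÷ 1.360 = 29156.2721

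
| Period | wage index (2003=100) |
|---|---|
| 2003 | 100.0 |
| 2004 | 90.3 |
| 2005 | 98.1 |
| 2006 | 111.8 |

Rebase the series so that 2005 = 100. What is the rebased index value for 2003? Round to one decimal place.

Rebased(2003) = 100.0 / 98.1 × 100 = 101.9368

101.9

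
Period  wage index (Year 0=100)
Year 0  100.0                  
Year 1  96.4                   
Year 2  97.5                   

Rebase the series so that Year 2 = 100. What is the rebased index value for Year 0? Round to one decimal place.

102.6

Rebased(Year 0) = 100.0 / 97.5 × 100 = 102.5641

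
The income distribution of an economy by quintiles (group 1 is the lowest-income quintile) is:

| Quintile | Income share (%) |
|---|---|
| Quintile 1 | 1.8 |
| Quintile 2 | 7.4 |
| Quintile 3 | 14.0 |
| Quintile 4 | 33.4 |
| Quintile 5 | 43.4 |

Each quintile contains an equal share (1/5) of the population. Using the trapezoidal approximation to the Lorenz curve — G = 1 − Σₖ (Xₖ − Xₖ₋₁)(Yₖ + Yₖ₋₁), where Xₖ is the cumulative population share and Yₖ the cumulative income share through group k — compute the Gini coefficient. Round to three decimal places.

0.437

Cumulative income shares Yₖ: 0.0180, 0.0920, 0.2320, 0.5660, 1.0000
Σ (Xₖ−Xₖ₋₁)(Yₖ+Yₖ₋₁) = (1/5)(0.0180+0.0000) + (1/5)(0.0920+0.0180) + (1/5)(0.2320+0.0920) + (1/5)(0.5660+0.2320) + (1/5)(1.0000+0.5660)
  = 0.0036 + 0.0220 + 0.0648 + 0.1596 + 0.3132 = 0.5632
G = 1 − 0.5632 = 0.4368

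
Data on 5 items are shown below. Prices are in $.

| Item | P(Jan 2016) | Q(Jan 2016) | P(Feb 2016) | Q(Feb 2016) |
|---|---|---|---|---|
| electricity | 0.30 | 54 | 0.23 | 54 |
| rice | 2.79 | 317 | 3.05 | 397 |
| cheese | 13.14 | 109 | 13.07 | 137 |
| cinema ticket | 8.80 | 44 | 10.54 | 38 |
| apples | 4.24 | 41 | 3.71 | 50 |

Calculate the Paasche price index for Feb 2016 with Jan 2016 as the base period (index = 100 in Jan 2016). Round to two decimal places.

Paasche price index uses current-period quantities as weights.
ΣP(Feb 2016)·Q(Feb 2016) = 0.23×54 + 3.05×397 + 13.07×137 + 10.54×38 + 3.71×50 = 12.42 + 1210.85 + 1790.59 + 400.52 + 185.5 = 3599.88
ΣP(Jan 2016)·Q(Feb 2016) = 0.30×54 + 2.79×397 + 13.14×137 + 8.80×38 + 4.24×50 = 16.2 + 1107.63 + 1800.18 + 334.4 + 212 = 3470.41
Index = 3599.88 / 3470.41 × 100 = 103.7307

103.73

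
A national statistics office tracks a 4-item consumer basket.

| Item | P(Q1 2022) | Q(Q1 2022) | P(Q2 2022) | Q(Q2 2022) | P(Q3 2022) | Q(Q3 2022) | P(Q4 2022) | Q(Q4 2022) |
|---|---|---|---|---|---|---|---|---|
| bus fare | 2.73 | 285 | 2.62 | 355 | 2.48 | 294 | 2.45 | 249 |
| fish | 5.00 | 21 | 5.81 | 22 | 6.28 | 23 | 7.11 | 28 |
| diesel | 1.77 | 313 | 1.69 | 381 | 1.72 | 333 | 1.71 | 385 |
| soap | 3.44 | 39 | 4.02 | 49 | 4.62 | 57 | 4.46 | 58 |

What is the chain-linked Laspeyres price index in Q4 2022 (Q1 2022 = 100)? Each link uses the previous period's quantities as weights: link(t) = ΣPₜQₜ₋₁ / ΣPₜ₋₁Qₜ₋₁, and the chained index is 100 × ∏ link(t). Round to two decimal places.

Link Q1 2022→Q2 2022:
ΣP(Q2 2022)Q(Q1 2022) = 2.62×285 + 5.81×21 + 1.69×313 + 4.02×39 = 746.7 + 122.01 + 528.97 + 156.78 = 1554.46
ΣP(Q1 2022)Q(Q1 2022) = 2.73×285 + 5.00×21 + 1.77×313 + 3.44×39 = 778.05 + 105 + 554.01 + 134.16 = 1571.22
link = 1554.46/1571.22 = 0.989333
Link Q2 2022→Q3 2022:
ΣP(Q3 2022)Q(Q2 2022) = 2.48×355 + 6.28×22 + 1.72×381 + 4.62×49 = 880.4 + 138.16 + 655.32 + 226.38 = 1900.26
ΣP(Q2 2022)Q(Q2 2022) = 2.62×355 + 5.81×22 + 1.69×381 + 4.02×49 = 930.1 + 127.82 + 643.89 + 196.98 = 1898.79
link = 1900.26/1898.79 = 1.000774
Link Q3 2022→Q4 2022:
ΣP(Q4 2022)Q(Q3 2022) = 2.45×294 + 7.11×23 + 1.71×333 + 4.46×57 = 720.3 + 163.53 + 569.43 + 254.22 = 1707.48
ΣP(Q3 2022)Q(Q3 2022) = 2.48×294 + 6.28×23 + 1.72×333 + 4.62×57 = 729.12 + 144.44 + 572.76 + 263.34 = 1709.66
link = 1707.48/1709.66 = 0.998725
Chained index = 100 × 0.989333 × 1.000774 × 0.998725 = 98.8837

98.88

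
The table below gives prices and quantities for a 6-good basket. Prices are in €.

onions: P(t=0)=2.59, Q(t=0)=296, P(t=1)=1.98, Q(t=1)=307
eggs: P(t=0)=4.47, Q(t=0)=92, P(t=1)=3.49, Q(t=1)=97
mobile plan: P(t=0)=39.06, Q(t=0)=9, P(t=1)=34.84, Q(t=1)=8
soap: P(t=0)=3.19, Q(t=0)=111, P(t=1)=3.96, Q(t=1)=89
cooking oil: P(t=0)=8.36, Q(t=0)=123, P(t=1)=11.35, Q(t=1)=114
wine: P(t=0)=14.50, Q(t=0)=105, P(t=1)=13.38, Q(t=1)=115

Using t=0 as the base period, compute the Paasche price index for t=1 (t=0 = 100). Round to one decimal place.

Paasche price index uses current-period quantities as weights.
ΣP(t=1)·Q(t=1) = 1.98×307 + 3.49×97 + 34.84×8 + 3.96×89 + 11.35×114 + 13.38×115 = 607.86 + 338.53 + 278.72 + 352.44 + 1293.9 + 1538.7 = 4410.15
ΣP(t=0)·Q(t=1) = 2.59×307 + 4.47×97 + 39.06×8 + 3.19×89 + 8.36×114 + 14.50×115 = 795.13 + 433.59 + 312.48 + 283.91 + 953.04 + 1667.5 = 4445.65
Index = 4410.15 / 4445.65 × 100 = 99.2015

99.2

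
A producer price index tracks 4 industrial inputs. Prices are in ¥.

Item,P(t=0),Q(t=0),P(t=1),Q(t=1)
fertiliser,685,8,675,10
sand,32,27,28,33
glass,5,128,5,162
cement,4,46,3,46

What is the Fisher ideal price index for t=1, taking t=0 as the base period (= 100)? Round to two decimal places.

Laspeyres component (base-period weights):
ΣP(t=1)Q(t=0) = 675×8 + 28×27 + 5×128 + 3×46 = 5400 + 756 + 640 + 138 = 6934
ΣP(t=0)Q(t=0) = 685×8 + 32×27 + 5×128 + 4×46 = 5480 + 864 + 640 + 184 = 7168
L = 6934 / 7168 × 100 = 96.7355
Paasche component (current-period weights):
ΣP(t=1)Q(t=1) = 675×10 + 28×33 + 5×162 + 3×46 = 6750 + 924 + 810 + 138 = 8622
ΣP(t=0)Q(t=1) = 685×10 + 32×33 + 5×162 + 4×46 = 6850 + 1056 + 810 + 184 = 8900
P = 8622 / 8900 × 100 = 96.8764
Fisher = √(L × P) = √(96.7355 × 96.8764) = 96.8059

96.81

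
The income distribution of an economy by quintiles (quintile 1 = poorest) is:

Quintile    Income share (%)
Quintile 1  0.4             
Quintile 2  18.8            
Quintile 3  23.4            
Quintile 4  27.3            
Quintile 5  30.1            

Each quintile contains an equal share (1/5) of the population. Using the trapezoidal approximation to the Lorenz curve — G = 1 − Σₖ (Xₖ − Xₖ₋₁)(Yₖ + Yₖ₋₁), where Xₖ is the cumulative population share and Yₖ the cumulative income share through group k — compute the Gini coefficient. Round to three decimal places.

Cumulative income shares Yₖ: 0.0040, 0.1920, 0.4260, 0.6990, 1.0000
Σ (Xₖ−Xₖ₋₁)(Yₖ+Yₖ₋₁) = (1/5)(0.0040+0.0000) + (1/5)(0.1920+0.0040) + (1/5)(0.4260+0.1920) + (1/5)(0.6990+0.4260) + (1/5)(1.0000+0.6990)
  = 0.0008 + 0.0392 + 0.1236 + 0.2250 + 0.3398 = 0.7284
G = 1 − 0.7284 = 0.2716

0.272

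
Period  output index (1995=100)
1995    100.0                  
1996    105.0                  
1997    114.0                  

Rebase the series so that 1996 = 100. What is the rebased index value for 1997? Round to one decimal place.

108.6

Rebased(1997) = 114.0 / 105.0 × 100 = 108.5714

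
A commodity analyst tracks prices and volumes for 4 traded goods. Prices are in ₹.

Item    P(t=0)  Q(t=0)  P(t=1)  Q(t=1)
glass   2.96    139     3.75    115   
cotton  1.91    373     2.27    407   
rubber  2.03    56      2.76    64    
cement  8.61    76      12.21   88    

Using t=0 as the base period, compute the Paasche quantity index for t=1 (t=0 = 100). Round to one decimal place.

106.4

Paasche quantity index uses current-period prices as weights.
ΣP(t=1)·Q(t=1) = 3.75×115 + 2.27×407 + 2.76×64 + 12.21×88 = 431.25 + 923.89 + 176.64 + 1074.48 = 2606.26
ΣP(t=1)·Q(t=0) = 3.75×139 + 2.27×373 + 2.76×56 + 12.21×76 = 521.25 + 846.71 + 154.56 + 927.96 = 2450.48
Index = 2606.26 / 2450.48 × 100 = 106.3571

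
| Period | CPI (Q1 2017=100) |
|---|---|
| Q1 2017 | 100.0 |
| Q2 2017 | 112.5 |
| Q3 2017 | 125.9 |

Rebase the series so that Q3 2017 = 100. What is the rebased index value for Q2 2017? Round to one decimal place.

89.4

Rebased(Q2 2017) = 112.5 / 125.9 × 100 = 89.3566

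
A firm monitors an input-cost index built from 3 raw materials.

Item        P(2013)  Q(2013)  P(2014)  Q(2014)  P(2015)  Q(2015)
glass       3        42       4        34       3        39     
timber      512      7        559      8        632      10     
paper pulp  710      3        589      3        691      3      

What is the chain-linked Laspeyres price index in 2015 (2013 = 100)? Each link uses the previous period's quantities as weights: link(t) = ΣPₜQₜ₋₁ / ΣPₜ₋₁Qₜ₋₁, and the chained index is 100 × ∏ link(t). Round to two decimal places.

113.58

Link 2013→2014:
ΣP(2014)Q(2013) = 4×42 + 559×7 + 589×3 = 168 + 3913 + 1767 = 5848
ΣP(2013)Q(2013) = 3×42 + 512×7 + 710×3 = 126 + 3584 + 2130 = 5840
link = 5848/5840 = 1.001370
Link 2014→2015:
ΣP(2015)Q(2014) = 3×34 + 632×8 + 691×3 = 102 + 5056 + 2073 = 7231
ΣP(2014)Q(2014) = 4×34 + 559×8 + 589×3 = 136 + 4472 + 1767 = 6375
link = 7231/6375 = 1.134275
Chained index = 100 × 1.001370 × 1.134275 = 113.5828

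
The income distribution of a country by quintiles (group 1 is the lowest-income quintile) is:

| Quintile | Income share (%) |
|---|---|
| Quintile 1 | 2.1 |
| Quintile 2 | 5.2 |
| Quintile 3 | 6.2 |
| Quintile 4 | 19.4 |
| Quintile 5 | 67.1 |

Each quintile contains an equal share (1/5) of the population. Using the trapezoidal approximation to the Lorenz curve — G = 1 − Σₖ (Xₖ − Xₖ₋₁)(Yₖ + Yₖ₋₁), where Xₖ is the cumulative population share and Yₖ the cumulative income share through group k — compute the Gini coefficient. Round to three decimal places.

Cumulative income shares Yₖ: 0.0210, 0.0730, 0.1350, 0.3290, 1.0000
Σ (Xₖ−Xₖ₋₁)(Yₖ+Yₖ₋₁) = (1/5)(0.0210+0.0000) + (1/5)(0.0730+0.0210) + (1/5)(0.1350+0.0730) + (1/5)(0.3290+0.1350) + (1/5)(1.0000+0.3290)
  = 0.0042 + 0.0188 + 0.0416 + 0.0928 + 0.2658 = 0.4232
G = 1 − 0.4232 = 0.5768

0.577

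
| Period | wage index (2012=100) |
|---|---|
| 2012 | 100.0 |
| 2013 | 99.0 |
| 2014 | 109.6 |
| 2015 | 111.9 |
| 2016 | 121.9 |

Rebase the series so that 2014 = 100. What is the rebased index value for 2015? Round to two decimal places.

102.10

Rebased(2015) = 111.9 / 109.6 × 100 = 102.0985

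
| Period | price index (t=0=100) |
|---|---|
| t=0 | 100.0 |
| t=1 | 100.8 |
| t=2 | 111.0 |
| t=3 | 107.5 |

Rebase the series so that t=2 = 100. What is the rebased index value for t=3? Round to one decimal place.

96.8

Rebased(t=3) = 107.5 / 111.0 × 100 = 96.8468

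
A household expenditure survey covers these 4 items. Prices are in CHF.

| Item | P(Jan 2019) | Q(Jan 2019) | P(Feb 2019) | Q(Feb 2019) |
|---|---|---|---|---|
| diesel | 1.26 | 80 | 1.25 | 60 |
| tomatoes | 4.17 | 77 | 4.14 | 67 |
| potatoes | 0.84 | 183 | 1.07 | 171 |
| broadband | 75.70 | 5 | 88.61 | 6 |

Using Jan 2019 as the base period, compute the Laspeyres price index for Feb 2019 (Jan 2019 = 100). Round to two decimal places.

Laspeyres price index uses base-period quantities as weights.
ΣP(Feb 2019)·Q(Jan 2019) = 1.25×80 + 4.14×77 + 1.07×183 + 88.61×5 = 100 + 318.78 + 195.81 + 443.05 = 1057.64
ΣP(Jan 2019)·Q(Jan 2019) = 1.26×80 + 4.17×77 + 0.84×183 + 75.70×5 = 100.8 + 321.09 + 153.72 + 378.5 = 954.11
Index = 1057.64 / 954.11 × 100 = 110.8510

110.85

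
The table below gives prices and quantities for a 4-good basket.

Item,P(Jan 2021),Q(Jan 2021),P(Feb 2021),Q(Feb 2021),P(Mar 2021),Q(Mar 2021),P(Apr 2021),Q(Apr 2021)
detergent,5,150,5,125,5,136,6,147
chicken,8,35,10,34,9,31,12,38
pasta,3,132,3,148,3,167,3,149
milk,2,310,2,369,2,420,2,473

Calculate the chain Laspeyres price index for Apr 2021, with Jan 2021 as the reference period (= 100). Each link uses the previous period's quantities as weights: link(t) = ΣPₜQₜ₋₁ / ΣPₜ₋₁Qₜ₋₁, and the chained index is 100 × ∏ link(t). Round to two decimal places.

111.92

Link Jan 2021→Feb 2021:
ΣP(Feb 2021)Q(Jan 2021) = 5×150 + 10×35 + 3×132 + 2×310 = 750 + 350 + 396 + 620 = 2116
ΣP(Jan 2021)Q(Jan 2021) = 5×150 + 8×35 + 3×132 + 2×310 = 750 + 280 + 396 + 620 = 2046
link = 2116/2046 = 1.034213
Link Feb 2021→Mar 2021:
ΣP(Mar 2021)Q(Feb 2021) = 5×125 + 9×34 + 3×148 + 2×369 = 625 + 306 + 444 + 738 = 2113
ΣP(Feb 2021)Q(Feb 2021) = 5×125 + 10×34 + 3×148 + 2×369 = 625 + 340 + 444 + 738 = 2147
link = 2113/2147 = 0.984164
Link Mar 2021→Apr 2021:
ΣP(Apr 2021)Q(Mar 2021) = 6×136 + 12×31 + 3×167 + 2×420 = 816 + 372 + 501 + 840 = 2529
ΣP(Mar 2021)Q(Mar 2021) = 5×136 + 9×31 + 3×167 + 2×420 = 680 + 279 + 501 + 840 = 2300
link = 2529/2300 = 1.099565
Chained index = 100 × 1.034213 × 0.984164 × 1.099565 = 111.9176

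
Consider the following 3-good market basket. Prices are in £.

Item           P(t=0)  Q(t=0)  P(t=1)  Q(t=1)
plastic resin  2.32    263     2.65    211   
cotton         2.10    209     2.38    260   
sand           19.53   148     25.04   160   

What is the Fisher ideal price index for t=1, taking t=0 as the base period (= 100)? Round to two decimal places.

Laspeyres component (base-period weights):
ΣP(t=1)Q(t=0) = 2.65×263 + 2.38×209 + 25.04×148 = 696.95 + 497.42 + 3705.92 = 4900.29
ΣP(t=0)Q(t=0) = 2.32×263 + 2.10×209 + 19.53×148 = 610.16 + 438.9 + 2890.44 = 3939.5
L = 4900.29 / 3939.5 × 100 = 124.3886
Paasche component (current-period weights):
ΣP(t=1)Q(t=1) = 2.65×211 + 2.38×260 + 25.04×160 = 559.15 + 618.8 + 4006.4 = 5184.35
ΣP(t=0)Q(t=1) = 2.32×211 + 2.10×260 + 19.53×160 = 489.52 + 546 + 3124.8 = 4160.32
P = 5184.35 / 4160.32 × 100 = 124.6142
Fisher = √(L × P) = √(124.3886 × 124.6142) = 124.5014

124.50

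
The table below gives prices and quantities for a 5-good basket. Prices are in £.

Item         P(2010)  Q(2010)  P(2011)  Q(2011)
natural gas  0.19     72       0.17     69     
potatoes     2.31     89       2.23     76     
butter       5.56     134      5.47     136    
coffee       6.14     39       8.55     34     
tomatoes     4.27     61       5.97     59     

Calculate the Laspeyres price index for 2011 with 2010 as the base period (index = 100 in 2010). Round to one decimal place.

Laspeyres price index uses base-period quantities as weights.
ΣP(2011)·Q(2010) = 0.17×72 + 2.23×89 + 5.47×134 + 8.55×39 + 5.97×61 = 12.24 + 198.47 + 732.98 + 333.45 + 364.17 = 1641.31
ΣP(2010)·Q(2010) = 0.19×72 + 2.31×89 + 5.56×134 + 6.14×39 + 4.27×61 = 13.68 + 205.59 + 745.04 + 239.46 + 260.47 = 1464.24
Index = 1641.31 / 1464.24 × 100 = 112.0930

112.1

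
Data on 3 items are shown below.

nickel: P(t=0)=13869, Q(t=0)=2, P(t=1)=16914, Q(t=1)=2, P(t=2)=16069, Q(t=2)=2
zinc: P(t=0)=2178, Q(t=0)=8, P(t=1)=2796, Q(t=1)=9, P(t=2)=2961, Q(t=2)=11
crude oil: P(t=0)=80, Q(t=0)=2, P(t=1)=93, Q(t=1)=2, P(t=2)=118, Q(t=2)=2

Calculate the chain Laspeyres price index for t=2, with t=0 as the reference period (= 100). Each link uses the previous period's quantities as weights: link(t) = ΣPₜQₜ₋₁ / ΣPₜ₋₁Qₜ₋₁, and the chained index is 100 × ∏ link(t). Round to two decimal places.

124.08

Link t=0→t=1:
ΣP(t=1)Q(t=0) = 16914×2 + 2796×8 + 93×2 = 33828 + 22368 + 186 = 56382
ΣP(t=0)Q(t=0) = 13869×2 + 2178×8 + 80×2 = 27738 + 17424 + 160 = 45322
link = 56382/45322 = 1.244032
Link t=1→t=2:
ΣP(t=2)Q(t=1) = 16069×2 + 2961×9 + 118×2 = 32138 + 26649 + 236 = 59023
ΣP(t=1)Q(t=1) = 16914×2 + 2796×9 + 93×2 = 33828 + 25164 + 186 = 59178
link = 59023/59178 = 0.997381
Chained index = 100 × 1.244032 × 0.997381 = 124.0773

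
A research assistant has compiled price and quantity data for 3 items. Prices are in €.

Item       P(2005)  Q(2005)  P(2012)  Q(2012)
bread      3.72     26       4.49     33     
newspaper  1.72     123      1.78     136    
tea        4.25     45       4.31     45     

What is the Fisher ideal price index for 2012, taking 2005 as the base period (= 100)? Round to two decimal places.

Laspeyres component (base-period weights):
ΣP(2012)Q(2005) = 4.49×26 + 1.78×123 + 4.31×45 = 116.74 + 218.94 + 193.95 = 529.63
ΣP(2005)Q(2005) = 3.72×26 + 1.72×123 + 4.25×45 = 96.72 + 211.56 + 191.25 = 499.53
L = 529.63 / 499.53 × 100 = 106.0257
Paasche component (current-period weights):
ΣP(2012)Q(2012) = 4.49×33 + 1.78×136 + 4.31×45 = 148.17 + 242.08 + 193.95 = 584.2
ΣP(2005)Q(2012) = 3.72×33 + 1.72×136 + 4.25×45 = 122.76 + 233.92 + 191.25 = 547.93
P = 584.2 / 547.93 × 100 = 106.6195
Fisher = √(L × P) = √(106.0257 × 106.6195) = 106.3221

106.32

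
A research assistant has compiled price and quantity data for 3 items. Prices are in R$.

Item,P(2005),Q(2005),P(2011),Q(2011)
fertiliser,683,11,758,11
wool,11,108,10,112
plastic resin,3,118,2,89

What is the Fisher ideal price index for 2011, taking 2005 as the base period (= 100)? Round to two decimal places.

106.77

Laspeyres component (base-period weights):
ΣP(2011)Q(2005) = 758×11 + 10×108 + 2×118 = 8338 + 1080 + 236 = 9654
ΣP(2005)Q(2005) = 683×11 + 11×108 + 3×118 = 7513 + 1188 + 354 = 9055
L = 9654 / 9055 × 100 = 106.6151
Paasche component (current-period weights):
ΣP(2011)Q(2011) = 758×11 + 10×112 + 2×89 = 8338 + 1120 + 178 = 9636
ΣP(2005)Q(2011) = 683×11 + 11×112 + 3×89 = 7513 + 1232 + 267 = 9012
P = 9636 / 9012 × 100 = 106.9241
Fisher = √(L × P) = √(106.6151 × 106.9241) = 106.7695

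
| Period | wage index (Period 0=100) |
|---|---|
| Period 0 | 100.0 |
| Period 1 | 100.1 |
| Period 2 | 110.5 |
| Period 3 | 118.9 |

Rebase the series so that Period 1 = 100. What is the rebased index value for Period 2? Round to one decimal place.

Rebased(Period 2) = 110.5 / 100.1 × 100 = 110.3896

110.4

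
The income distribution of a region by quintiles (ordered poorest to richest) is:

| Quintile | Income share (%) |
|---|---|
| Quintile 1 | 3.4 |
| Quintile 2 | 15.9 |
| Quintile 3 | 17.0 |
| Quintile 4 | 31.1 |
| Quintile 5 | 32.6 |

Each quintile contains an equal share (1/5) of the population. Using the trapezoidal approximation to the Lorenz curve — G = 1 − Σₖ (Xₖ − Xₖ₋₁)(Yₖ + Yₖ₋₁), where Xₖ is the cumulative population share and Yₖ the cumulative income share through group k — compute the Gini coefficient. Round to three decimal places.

0.294

Cumulative income shares Yₖ: 0.0340, 0.1930, 0.3630, 0.6740, 1.0000
Σ (Xₖ−Xₖ₋₁)(Yₖ+Yₖ₋₁) = (1/5)(0.0340+0.0000) + (1/5)(0.1930+0.0340) + (1/5)(0.3630+0.1930) + (1/5)(0.6740+0.3630) + (1/5)(1.0000+0.6740)
  = 0.0068 + 0.0454 + 0.1112 + 0.2074 + 0.3348 = 0.7056
G = 1 − 0.7056 = 0.2944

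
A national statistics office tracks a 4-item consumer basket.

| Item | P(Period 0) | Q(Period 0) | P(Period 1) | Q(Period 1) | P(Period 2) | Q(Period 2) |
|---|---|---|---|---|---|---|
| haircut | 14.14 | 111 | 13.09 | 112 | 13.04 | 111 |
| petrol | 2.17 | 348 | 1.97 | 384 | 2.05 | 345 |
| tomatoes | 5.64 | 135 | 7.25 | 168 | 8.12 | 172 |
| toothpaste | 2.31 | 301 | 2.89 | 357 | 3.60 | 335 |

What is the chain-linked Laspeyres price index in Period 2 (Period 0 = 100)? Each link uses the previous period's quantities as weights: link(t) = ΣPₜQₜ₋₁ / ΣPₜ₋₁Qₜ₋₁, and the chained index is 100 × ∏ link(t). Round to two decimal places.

Link Period 0→Period 1:
ΣP(Period 1)Q(Period 0) = 13.09×111 + 1.97×348 + 7.25×135 + 2.89×301 = 1452.99 + 685.56 + 978.75 + 869.89 = 3987.19
ΣP(Period 0)Q(Period 0) = 14.14×111 + 2.17×348 + 5.64×135 + 2.31×301 = 1569.54 + 755.16 + 761.4 + 695.31 = 3781.41
link = 3987.19/3781.41 = 1.054419
Link Period 1→Period 2:
ΣP(Period 2)Q(Period 1) = 13.04×112 + 2.05×384 + 8.12×168 + 3.60×357 = 1460.48 + 787.2 + 1364.16 + 1285.2 = 4897.04
ΣP(Period 1)Q(Period 1) = 13.09×112 + 1.97×384 + 7.25×168 + 2.89×357 = 1466.08 + 756.48 + 1218 + 1031.73 = 4472.29
link = 4897.04/4472.29 = 1.094974
Chained index = 100 × 1.054419 × 1.094974 = 115.4561

115.46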